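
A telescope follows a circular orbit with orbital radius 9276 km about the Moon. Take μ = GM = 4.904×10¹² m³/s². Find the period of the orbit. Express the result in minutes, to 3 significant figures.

r = 9276 km = 9.276×10⁶ m.
Kepler's third law: T = 2π√(r³/μ) = 2π√((9.276×10⁶)³ / 4.904×10¹²).
r³/μ = 1.628×10⁸ s², so T = 2π × 1.276×10⁴ = 8.016×10⁴ s.
Converting: 8.016×10⁴ s ÷ 60.00 = 1336 minutes.

T ≈ 1340 minutes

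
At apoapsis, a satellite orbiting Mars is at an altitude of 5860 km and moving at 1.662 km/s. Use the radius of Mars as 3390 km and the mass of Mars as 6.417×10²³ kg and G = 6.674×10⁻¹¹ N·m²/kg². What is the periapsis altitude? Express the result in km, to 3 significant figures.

μ = GM = 6.674×10⁻¹¹ × 6.417×10²³ = 4.283×10¹³ m³/s².
r_a = 3390 + 5860 = 9250.0 km = 9.250×10⁶ m.
Specific energy ε = v²/2 − μ/r = -3.249×10⁶ J/kg, so a = −μ/(2ε) = 6.591×10⁶ m.
The apsides satisfy r_p + r_a = 2a, so the periapsis radius is 2a − r_a = 3.932×10⁶ m = 3932.3 km.
Periapsis altitude = 3932.3 − 3390 = 542.30 km.

periapsis altitude ≈ 542 km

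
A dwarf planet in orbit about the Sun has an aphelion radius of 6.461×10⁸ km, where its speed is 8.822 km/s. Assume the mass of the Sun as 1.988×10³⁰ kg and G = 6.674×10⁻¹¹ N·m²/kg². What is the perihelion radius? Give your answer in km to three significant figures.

μ = GM = 6.674×10⁻¹¹ × 1.988×10³⁰ = 1.327×10²⁰ m³/s².
r_a = 6.461×10¹¹ m.
Specific energy ε = v²/2 − μ/r = -1.664×10⁸ J/kg, so a = −μ/(2ε) = 3.986×10¹¹ m.
The apsides satisfy r_p + r_a = 2a, so the perihelion radius is 2a − r_a = 1.511×10¹¹ m = 1.5106×10⁸ km.

perihelion radius ≈ 1.51×10⁸ km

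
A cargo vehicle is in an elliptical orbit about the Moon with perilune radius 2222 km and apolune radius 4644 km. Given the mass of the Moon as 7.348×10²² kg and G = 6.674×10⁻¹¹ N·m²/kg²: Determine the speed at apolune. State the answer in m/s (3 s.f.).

v ≈ 827 m/s

μ = GM = 6.674×10⁻¹¹ × 7.348×10²² = 4.904×10¹² m³/s².
Semi-major axis a = (r_p + r_a)/2 = 3433.0 km = 3.433×10⁶ m.
Vis-viva: v² = μ(2/r − 1/a) = 4.904×10¹² × (4.307×10⁻⁷ − 2.913×10⁻⁷) = 6.835×10⁵ m²/s².
v = 826.7 m/s.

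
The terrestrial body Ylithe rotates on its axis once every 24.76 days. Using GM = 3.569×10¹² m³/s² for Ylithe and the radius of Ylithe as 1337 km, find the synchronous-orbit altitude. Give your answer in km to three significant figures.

T = 24.76 days = 2.139×10⁶ s.
A synchronous orbit has period T, so by Kepler's third law a = (μT²/4π²)^(1/3).
μT²/4π² = 3.569×10¹² × (2.139×10⁶)² / 39.48 = 4.137×10²³ m³.
a = 7.451×10⁷ m = 74514 km.
Altitude h = a − R = 74514 − 1337 = 73177 km.

h_sync ≈ 73200 km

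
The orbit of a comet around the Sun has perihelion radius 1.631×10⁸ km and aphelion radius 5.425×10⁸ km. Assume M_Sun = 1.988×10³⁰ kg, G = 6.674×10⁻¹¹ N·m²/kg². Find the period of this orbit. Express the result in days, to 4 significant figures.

T ≈ 1323 days

μ = GM = 6.674×10⁻¹¹ × 1.988×10³⁰ = 1.327×10²⁰ m³/s².
Semi-major axis a = (r_p + r_a)/2 = (1.6310×10⁸ + 5.4250×10⁸)/2 = 3.5280×10⁸ km = 3.528×10¹¹ m.
By Kepler's third law T = 2π√(a³/μ) = 2π × 1.819×10⁷ = 1.143×10⁸ s.
= 1323 days.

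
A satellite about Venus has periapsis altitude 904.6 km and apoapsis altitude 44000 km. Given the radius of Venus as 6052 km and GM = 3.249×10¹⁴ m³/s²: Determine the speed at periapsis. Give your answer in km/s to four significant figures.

r_p = 6052 + 904.6 = 6956.6 km = 6.9566×10⁶ m.
r_a = 6052 + 44000 = 50052 km = 5.0052×10⁷ m.
Semi-major axis a = (r_p + r_a)/2 = 28504 km = 2.850×10⁷ m.
Vis-viva: v² = μ(2/r − 1/a) = 3.249×10¹⁴ × (2.875×10⁻⁷ − 3.508×10⁻⁸) = 8.201×10⁷ m²/s².
v = 9056 m/s = 9.056 km/s.

v ≈ 9.056 km/s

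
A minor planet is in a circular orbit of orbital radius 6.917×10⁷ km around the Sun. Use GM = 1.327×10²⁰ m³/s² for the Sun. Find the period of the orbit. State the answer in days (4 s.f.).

T ≈ 114.8 days

r = 6.917×10⁷ km = 6.917×10¹⁰ m.
Kepler's third law: T = 2π√(r³/μ) = 2π√((6.917×10¹⁰)³ / 1.327×10²⁰).
r³/μ = 2.494×10¹² s², so T = 2π × 1.579×10⁶ = 9.922×10⁶ s.
Converting: 9.922×10⁶ s ÷ 86400 = 114.8 days.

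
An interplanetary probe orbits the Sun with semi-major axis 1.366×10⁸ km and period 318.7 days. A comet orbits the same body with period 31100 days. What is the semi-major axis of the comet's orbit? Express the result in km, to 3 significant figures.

a₂ ≈ 2.90×10⁹ km

Kepler's third law: a³ ∝ T², so a₂ = a₁ (T₂/T₁)^(2/3).
T₂/T₁ = 97.58, (T₂/T₁)^(2/3) = 21.20.
a₂ = 1.366×10⁸ × 21.20 = 2.895×10⁹ km.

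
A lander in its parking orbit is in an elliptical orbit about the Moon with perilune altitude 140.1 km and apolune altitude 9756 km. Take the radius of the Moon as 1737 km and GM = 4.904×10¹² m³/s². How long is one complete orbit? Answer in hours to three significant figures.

T ≈ 13.6 hours

r_p = 1737 + 140.1 = 1877.1 km = 1.8771×10⁶ m.
r_a = 1737 + 9756 = 11493 km = 1.1493×10⁷ m.
Semi-major axis a = (r_p + r_a)/2 = (1877.1 + 11493)/2 = 6685.1 km = 6.685×10⁶ m.
By Kepler's third law T = 2π√(a³/μ) = 2π × 7.805×10³ = 4.904×10⁴ s.
= 13.62 hours.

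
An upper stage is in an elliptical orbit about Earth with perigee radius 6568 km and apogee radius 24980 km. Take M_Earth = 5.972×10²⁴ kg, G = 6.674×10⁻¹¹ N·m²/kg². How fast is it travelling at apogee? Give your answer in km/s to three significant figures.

v ≈ 2.58 km/s

μ = GM = 6.674×10⁻¹¹ × 5.972×10²⁴ = 3.986×10¹⁴ m³/s².
Semi-major axis a = (r_p + r_a)/2 = 15774 km = 1.577×10⁷ m.
Vis-viva: v² = μ(2/r − 1/a) = 3.986×10¹⁴ × (8.006×10⁻⁸ − 6.340×10⁻⁸) = 6.644×10⁶ m²/s².
v = 2578 m/s = 2.578 km/s.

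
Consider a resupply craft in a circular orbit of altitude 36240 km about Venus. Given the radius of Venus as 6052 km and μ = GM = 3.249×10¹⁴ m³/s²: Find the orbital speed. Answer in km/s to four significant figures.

r = 6052 + 36240 = 42292 km = 4.2292×10⁷ m.
For a circular orbit v = √(μ/r) = √(3.249×10¹⁴ / 4.229×10⁷) = √(7.682×10⁶) = 2772 m/s.
That is 2.772 km/s.

v ≈ 2.772 km/s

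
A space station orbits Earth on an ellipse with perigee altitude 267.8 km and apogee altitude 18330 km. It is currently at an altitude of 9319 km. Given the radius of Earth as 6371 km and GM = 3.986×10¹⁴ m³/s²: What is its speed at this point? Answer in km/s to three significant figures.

v ≈ 5.04 km/s

r_p = 6371 + 267.8 = 6638.8 km = 6.6388×10⁶ m.
r_a = 6371 + 18330 = 24701 km = 2.4701×10⁷ m.
r = 6371 + 9319 = 15690 km = 1.569×10⁷ m.
Semi-major axis a = (r_p + r_a)/2 = 15670 km = 1.567×10⁷ m.
Vis-viva: v² = μ(2/r − 1/a) = 3.986×10¹⁴ × (1.275×10⁻⁷ − 6.382×10⁻⁸) = 2.537×10⁷ m²/s².
v = 5037 m/s = 5.037 km/s.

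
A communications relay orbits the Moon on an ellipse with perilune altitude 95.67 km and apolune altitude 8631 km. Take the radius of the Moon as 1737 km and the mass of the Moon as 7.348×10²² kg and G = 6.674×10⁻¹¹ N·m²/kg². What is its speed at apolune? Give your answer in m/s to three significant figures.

v ≈ 377 m/s

μ = GM = 6.674×10⁻¹¹ × 7.348×10²² = 4.904×10¹² m³/s².
r_p = 1737 + 95.67 = 1832.7 km = 1.8327×10⁶ m.
r_a = 1737 + 8631 = 10368 km = 1.0368×10⁷ m.
Semi-major axis a = (r_p + r_a)/2 = 6100.3 km = 6.100×10⁶ m.
Vis-viva: v² = μ(2/r − 1/a) = 4.904×10¹² × (1.929×10⁻⁷ − 1.639×10⁻⁷) = 1.421×10⁵ m²/s².
v = 377.0 m/s.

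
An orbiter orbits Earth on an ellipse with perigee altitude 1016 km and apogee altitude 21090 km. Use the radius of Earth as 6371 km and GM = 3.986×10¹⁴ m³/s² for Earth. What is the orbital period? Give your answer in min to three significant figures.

T ≈ 381 min

r_p = 6371 + 1016 = 7387.0 km = 7.3870×10⁶ m.
r_a = 6371 + 21090 = 27461 km = 2.7461×10⁷ m.
Semi-major axis a = (r_p + r_a)/2 = (7387.0 + 27461)/2 = 17424 km = 1.742×10⁷ m.
By Kepler's third law T = 2π√(a³/μ) = 2π × 3.643×10³ = 2.289×10⁴ s.
= 381.5 min.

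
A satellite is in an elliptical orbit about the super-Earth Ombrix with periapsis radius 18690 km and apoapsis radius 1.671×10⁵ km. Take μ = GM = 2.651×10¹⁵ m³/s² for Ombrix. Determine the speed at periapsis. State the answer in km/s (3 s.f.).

Semi-major axis a = (r_p + r_a)/2 = 92895 km = 9.290×10⁷ m.
Vis-viva: v² = μ(2/r − 1/a) = 2.651×10¹⁵ × (1.070×10⁻⁷ − 1.076×10⁻⁸) = 2.551×10⁸ m²/s².
v = 15970 m/s = 15.97 km/s.

v ≈ 16.0 km/s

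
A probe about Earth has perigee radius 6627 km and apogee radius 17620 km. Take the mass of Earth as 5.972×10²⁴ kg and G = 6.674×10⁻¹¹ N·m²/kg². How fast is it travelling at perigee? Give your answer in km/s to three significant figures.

μ = GM = 6.674×10⁻¹¹ × 5.972×10²⁴ = 3.986×10¹⁴ m³/s².
Semi-major axis a = (r_p + r_a)/2 = 12124 km = 1.212×10⁷ m.
Vis-viva: v² = μ(2/r − 1/a) = 3.986×10¹⁴ × (3.018×10⁻⁷ − 8.248×10⁻⁸) = 8.741×10⁷ m²/s².
v = 9349 m/s = 9.349 km/s.

v ≈ 9.35 km/s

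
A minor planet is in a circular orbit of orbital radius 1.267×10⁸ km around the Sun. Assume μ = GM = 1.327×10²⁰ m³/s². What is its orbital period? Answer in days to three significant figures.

T ≈ 285 days

r = 1.267×10⁸ km = 1.267×10¹¹ m.
Kepler's third law: T = 2π√(r³/μ) = 2π√((1.267×10¹¹)³ / 1.327×10²⁰).
r³/μ = 1.533×10¹³ s², so T = 2π × 3.915×10⁶ = 2.460×10⁷ s.
Converting: 2.460×10⁷ s ÷ 86400 = 284.7 days.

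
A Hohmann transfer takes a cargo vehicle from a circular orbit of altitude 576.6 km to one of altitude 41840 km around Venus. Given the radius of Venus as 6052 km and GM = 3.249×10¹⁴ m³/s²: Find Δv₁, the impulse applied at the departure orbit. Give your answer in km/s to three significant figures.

r₁ = 6052 + 576.6 = 6628.6 km = 6.6286×10⁶ m.
r₂ = 6052 + 41840 = 47892 km = 4.7892×10⁷ m.
Transfer ellipse a_t = (r₁ + r₂)/2 = 2.726×10⁷ m.
At r₁: circular v_c1 = √(μ/r₁) = 7001 m/s; transfer-periapsis v_p = √[μ(2/r₁ − 1/a_t)] = 9280 m/s.
Δv₁ = v_p − v_c1 = 2279 m/s.
= 2.279 km/s.

Δv ≈ 2.28 km/s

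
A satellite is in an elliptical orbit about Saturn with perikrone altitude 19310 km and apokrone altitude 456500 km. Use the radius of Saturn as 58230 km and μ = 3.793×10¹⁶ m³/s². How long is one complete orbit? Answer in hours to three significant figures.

T ≈ 45.7 hours

r_p = 58230 + 19310 = 77540 km = 7.7540×10⁷ m.
r_a = 58230 + 456500 = 514730 km = 5.1473×10⁸ m.
Semi-major axis a = (r_p + r_a)/2 = (77540 + 5.1473×10⁵)/2 = 2.9614×10⁵ km = 2.961×10⁸ m.
By Kepler's third law T = 2π√(a³/μ) = 2π × 2.617×10⁴ = 1.644×10⁵ s.
= 45.67 hours.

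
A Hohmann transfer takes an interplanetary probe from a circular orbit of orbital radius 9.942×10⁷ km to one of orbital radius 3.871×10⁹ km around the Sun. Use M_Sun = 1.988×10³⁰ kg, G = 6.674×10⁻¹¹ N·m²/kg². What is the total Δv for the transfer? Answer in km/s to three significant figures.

μ = GM = 6.674×10⁻¹¹ × 1.988×10³⁰ = 1.327×10²⁰ m³/s².
r₁ = 9.942×10⁷ km = 9.942×10¹⁰ m.
r₂ = 3.871×10⁹ km = 3.871×10¹² m.
Transfer ellipse a_t = (r₁ + r₂)/2 = 1.985×10¹² m.
At r₁: circular v_c1 = √(μ/r₁) = 36530 m/s; transfer-perihelion v_p = √[μ(2/r₁ − 1/a_t)] = 51010 m/s.
Δv₁ = v_p − v_c1 = 14480 m/s.
At r₂: circular v_c2 = √(μ/r₂) = 5854 m/s; transfer-aphelion v_a = √[μ(2/r₂ − 1/a_t)] = 1310 m/s.
Δv₂ = v_c2 − v_a = 4544 m/s.
Total Δv = Δv₁ + Δv₂ = 19030 m/s = 19.03 km/s.

Δv_total ≈ 19.0 km/s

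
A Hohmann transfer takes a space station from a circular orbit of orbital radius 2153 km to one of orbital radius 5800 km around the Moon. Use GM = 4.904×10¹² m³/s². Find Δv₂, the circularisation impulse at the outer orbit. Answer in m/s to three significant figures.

Δv ≈ 243 m/s

r₁ = 2153 km = 2.153×10⁶ m.
r₂ = 5800 km = 5.800×10⁶ m.
Transfer ellipse a_t = (r₁ + r₂)/2 = 3.976×10⁶ m.
At r₁: circular v_c1 = √(μ/r₁) = 1509 m/s; transfer-perilune v_p = √[μ(2/r₁ − 1/a_t)] = 1823 m/s.
At r₂: circular v_c2 = √(μ/r₂) = 919.5 m/s; transfer-apolune v_a = √[μ(2/r₂ − 1/a_t)] = 676.6 m/s.
Δv₂ = v_c2 − v_a = 242.9 m/s.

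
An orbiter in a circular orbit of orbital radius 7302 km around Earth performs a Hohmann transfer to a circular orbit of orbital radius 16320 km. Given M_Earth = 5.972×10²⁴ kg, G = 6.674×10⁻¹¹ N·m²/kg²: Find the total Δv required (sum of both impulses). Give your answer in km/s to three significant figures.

Δv_total ≈ 2.35 km/s

μ = GM = 6.674×10⁻¹¹ × 5.972×10²⁴ = 3.986×10¹⁴ m³/s².
r₁ = 7302 km = 7.302×10⁶ m.
r₂ = 16320 km = 1.632×10⁷ m.
Transfer ellipse a_t = (r₁ + r₂)/2 = 1.181×10⁷ m.
At r₁: circular v_c1 = √(μ/r₁) = 7388 m/s; transfer-perigee v_p = √[μ(2/r₁ − 1/a_t)] = 8685 m/s.
Δv₁ = v_p − v_c1 = 1296 m/s.
At r₂: circular v_c2 = √(μ/r₂) = 4942 m/s; transfer-apogee v_a = √[μ(2/r₂ − 1/a_t)] = 3886 m/s.
Δv₂ = v_c2 − v_a = 1056 m/s.
Total Δv = Δv₁ + Δv₂ = 2353 m/s = 2.353 km/s.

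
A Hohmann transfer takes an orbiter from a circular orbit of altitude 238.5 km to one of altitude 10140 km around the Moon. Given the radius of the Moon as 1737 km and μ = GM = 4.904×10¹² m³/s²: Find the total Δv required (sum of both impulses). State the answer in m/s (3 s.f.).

r₁ = 1737 + 238.5 = 1975.5 km = 1.9755×10⁶ m.
r₂ = 1737 + 10140 = 11877 km = 1.1877×10⁷ m.
Transfer ellipse a_t = (r₁ + r₂)/2 = 6.926×10⁶ m.
At r₁: circular v_c1 = √(μ/r₁) = 1576 m/s; transfer-perilune v_p = √[μ(2/r₁ − 1/a_t)] = 2063 m/s.
Δv₁ = v_p − v_c1 = 487.6 m/s.
At r₂: circular v_c2 = √(μ/r₂) = 642.6 m/s; transfer-apolune v_a = √[μ(2/r₂ − 1/a_t)] = 343.2 m/s.
Δv₂ = v_c2 − v_a = 299.4 m/s.
Total Δv = Δv₁ + Δv₂ = 787.0 m/s.

Δv_total ≈ 787 m/s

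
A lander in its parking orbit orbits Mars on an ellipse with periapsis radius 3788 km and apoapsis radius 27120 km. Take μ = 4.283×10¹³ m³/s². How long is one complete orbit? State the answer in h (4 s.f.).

T ≈ 16.20 h

Semi-major axis a = (r_p + r_a)/2 = (3788.0 + 27120)/2 = 15454 km = 1.545×10⁷ m.
By Kepler's third law T = 2π√(a³/μ) = 2π × 9.283×10³ = 5.833×10⁴ s.
= 16.20 h.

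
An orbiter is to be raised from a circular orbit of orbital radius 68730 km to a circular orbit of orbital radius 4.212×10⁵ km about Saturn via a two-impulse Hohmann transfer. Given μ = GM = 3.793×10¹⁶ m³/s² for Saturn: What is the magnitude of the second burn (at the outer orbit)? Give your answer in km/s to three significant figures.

Δv ≈ 4.46 km/s

r₁ = 68730 km = 6.873×10⁷ m.
r₂ = 4.212×10⁵ km = 4.212×10⁸ m.
Transfer ellipse a_t = (r₁ + r₂)/2 = 2.450×10⁸ m.
At r₁: circular v_c1 = √(μ/r₁) = 23490 m/s; transfer-perikrone v_p = √[μ(2/r₁ − 1/a_t)] = 30800 m/s.
At r₂: circular v_c2 = √(μ/r₂) = 9490 m/s; transfer-apokrone v_a = √[μ(2/r₂ − 1/a_t)] = 5027 m/s.
Δv₂ = v_c2 − v_a = 4463 m/s.
= 4.463 km/s.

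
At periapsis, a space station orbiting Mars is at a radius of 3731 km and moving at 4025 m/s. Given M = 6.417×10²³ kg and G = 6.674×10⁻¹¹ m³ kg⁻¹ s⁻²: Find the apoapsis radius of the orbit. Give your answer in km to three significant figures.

apoapsis radius ≈ 8950 km

μ = GM = 6.674×10⁻¹¹ × 6.417×10²³ = 4.283×10¹³ m³/s².
r_p = 3.731×10⁶ m.
Specific energy ε = v²/2 − μ/r = -3.378×10⁶ J/kg, so a = −μ/(2ε) = 6.338×10⁶ m.
The apsides satisfy r_p + r_a = 2a, so the apoapsis radius is 2a − r_p = 8.946×10⁶ m = 8945.7 km.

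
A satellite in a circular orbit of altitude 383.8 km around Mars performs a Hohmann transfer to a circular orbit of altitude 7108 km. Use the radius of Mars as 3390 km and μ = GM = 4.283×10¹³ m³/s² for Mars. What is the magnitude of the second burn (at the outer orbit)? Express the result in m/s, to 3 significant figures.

Δv ≈ 551 m/s

r₁ = 3390 + 383.8 = 3773.8 km = 3.7738×10⁶ m.
r₂ = 3390 + 7108 = 10498 km = 1.0498×10⁷ m.
Transfer ellipse a_t = (r₁ + r₂)/2 = 7.136×10⁶ m.
At r₁: circular v_c1 = √(μ/r₁) = 3369 m/s; transfer-periapsis v_p = √[μ(2/r₁ − 1/a_t)] = 4086 m/s.
At r₂: circular v_c2 = √(μ/r₂) = 2020 m/s; transfer-apoapsis v_a = √[μ(2/r₂ − 1/a_t)] = 1469 m/s.
Δv₂ = v_c2 − v_a = 551.0 m/s.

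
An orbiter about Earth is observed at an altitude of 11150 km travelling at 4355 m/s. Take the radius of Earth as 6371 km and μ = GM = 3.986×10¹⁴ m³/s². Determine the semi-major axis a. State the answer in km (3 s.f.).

r = 6371 + 11150 = 17521 km = 1.752×10⁷ m.
Specific orbital energy ε = v²/2 − μ/r = (4355)²/2 − 3.986×10¹⁴/1.752×10⁷ = -1.327×10⁷ J/kg.
Since ε = −μ/(2a), a = −μ/(2ε) = 1.502×10⁷ m = 15022 km.

a ≈ 15000 km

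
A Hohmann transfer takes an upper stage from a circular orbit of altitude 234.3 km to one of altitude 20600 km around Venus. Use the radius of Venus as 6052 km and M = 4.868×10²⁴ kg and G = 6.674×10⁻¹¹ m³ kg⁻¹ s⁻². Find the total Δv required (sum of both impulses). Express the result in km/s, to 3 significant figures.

μ = GM = 6.674×10⁻¹¹ × 4.868×10²⁴ = 3.249×10¹⁴ m³/s².
r₁ = 6052 + 234.3 = 6286.3 km = 6.2863×10⁶ m.
r₂ = 6052 + 20600 = 26652 km = 2.6652×10⁷ m.
Transfer ellipse a_t = (r₁ + r₂)/2 = 1.647×10⁷ m.
At r₁: circular v_c1 = √(μ/r₁) = 7189 m/s; transfer-periapsis v_p = √[μ(2/r₁ − 1/a_t)] = 9145 m/s.
Δv₁ = v_p − v_c1 = 1956 m/s.
At r₂: circular v_c2 = √(μ/r₂) = 3491 m/s; transfer-apoapsis v_a = √[μ(2/r₂ − 1/a_t)] = 2157 m/s.
Δv₂ = v_c2 − v_a = 1334 m/s.
Total Δv = Δv₁ + Δv₂ = 3291 m/s = 3.291 km/s.

Δv_total ≈ 3.29 km/s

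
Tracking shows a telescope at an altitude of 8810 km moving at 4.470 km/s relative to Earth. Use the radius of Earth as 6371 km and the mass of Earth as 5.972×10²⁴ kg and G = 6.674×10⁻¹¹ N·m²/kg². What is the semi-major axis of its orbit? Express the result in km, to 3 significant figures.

μ = GM = 6.674×10⁻¹¹ × 5.972×10²⁴ = 3.986×10¹⁴ m³/s².
r = 6371 + 8810 = 15181 km = 1.518×10⁷ m.
Specific orbital energy ε = v²/2 − μ/r = (4470)²/2 − 3.986×10¹⁴/1.518×10⁷ = -1.626×10⁷ J/kg.
Since ε = −μ/(2a), a = −μ/(2ε) = 1.225×10⁷ m = 12253 km.

a ≈ 12300 km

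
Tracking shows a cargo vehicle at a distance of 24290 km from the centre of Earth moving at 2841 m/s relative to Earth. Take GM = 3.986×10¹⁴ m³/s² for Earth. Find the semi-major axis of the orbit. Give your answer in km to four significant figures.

r = 2.429×10⁷ m.
Specific orbital energy ε = v²/2 − μ/r = (2841)²/2 − 3.986×10¹⁴/2.429×10⁷ = -1.237×10⁷ J/kg.
Since ε = −μ/(2a), a = −μ/(2ε) = 1.611×10⁷ m = 16106 km.

a ≈ 16110 km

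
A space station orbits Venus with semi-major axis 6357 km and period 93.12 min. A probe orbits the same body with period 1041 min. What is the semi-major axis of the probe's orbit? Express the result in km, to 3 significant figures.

Kepler's third law: a³ ∝ T², so a₂ = a₁ (T₂/T₁)^(2/3).
T₂/T₁ = 11.18, (T₂/T₁)^(2/3) = 5.000.
a₂ = 6357 × 5.000 = 31780 km.

a₂ ≈ 31800 km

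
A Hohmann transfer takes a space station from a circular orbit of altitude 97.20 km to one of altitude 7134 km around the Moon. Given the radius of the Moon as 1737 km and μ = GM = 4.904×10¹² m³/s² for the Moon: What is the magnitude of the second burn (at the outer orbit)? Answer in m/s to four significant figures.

r₁ = 1737 + 97.20 = 1834.2 km = 1.8342×10⁶ m.
r₂ = 1737 + 7134 = 8871.0 km = 8.8710×10⁶ m.
Transfer ellipse a_t = (r₁ + r₂)/2 = 5.353×10⁶ m.
At r₁: circular v_c1 = √(μ/r₁) = 1635 m/s; transfer-perilune v_p = √[μ(2/r₁ − 1/a_t)] = 2105 m/s.
At r₂: circular v_c2 = √(μ/r₂) = 743.5 m/s; transfer-apolune v_a = √[μ(2/r₂ − 1/a_t)] = 435.2 m/s.
Δv₂ = v_c2 − v_a = 308.3 m/s.

Δv ≈ 308.3 m/s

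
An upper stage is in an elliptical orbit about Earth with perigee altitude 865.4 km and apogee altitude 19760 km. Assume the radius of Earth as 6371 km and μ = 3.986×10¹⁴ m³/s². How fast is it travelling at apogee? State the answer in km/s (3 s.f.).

r_p = 6371 + 865.4 = 7236.4 km = 7.2364×10⁶ m.
r_a = 6371 + 19760 = 26131 km = 2.6131×10⁷ m.
Semi-major axis a = (r_p + r_a)/2 = 16684 km = 1.668×10⁷ m.
Vis-viva: v² = μ(2/r − 1/a) = 3.986×10¹⁴ × (7.654×10⁻⁸ − 5.994×10⁻⁸) = 6.616×10⁶ m²/s².
v = 2572 m/s = 2.572 km/s.

v ≈ 2.57 km/s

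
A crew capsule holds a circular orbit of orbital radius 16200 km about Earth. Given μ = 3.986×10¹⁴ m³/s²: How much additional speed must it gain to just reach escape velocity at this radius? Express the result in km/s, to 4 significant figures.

r = 16200 km = 1.620×10⁷ m.
Circular speed v_c = √(μ/r) = 4960 m/s.
Escape speed v_esc = √(2μ/r) = √2 × v_c = 7015 m/s.
Δv = v_esc − v_c = 2055 m/s = 2.055 km/s.

Δv ≈ 2.055 km/s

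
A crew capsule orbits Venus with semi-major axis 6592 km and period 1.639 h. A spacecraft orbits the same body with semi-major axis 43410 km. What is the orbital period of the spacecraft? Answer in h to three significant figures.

Kepler's third law: T² ∝ a³, so T₂ = T₁ (a₂/a₁)^(3/2).
a₂/a₁ = 6.585, (a₂/a₁)^(3/2) = 16.90.
T₂ = 1.639 × 16.90 = 27.70 h.

T₂ ≈ 27.7 h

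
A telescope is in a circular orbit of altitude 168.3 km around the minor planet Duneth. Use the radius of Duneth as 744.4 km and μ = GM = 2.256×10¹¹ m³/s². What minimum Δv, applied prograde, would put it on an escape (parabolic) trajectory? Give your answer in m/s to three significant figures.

Δv ≈ 206 m/s

r = 744.4 + 168.3 = 912.70 km = 9.1270×10⁵ m.
Circular speed v_c = √(μ/r) = 497.2 m/s.
Escape speed v_esc = √(2μ/r) = √2 × v_c = 703.1 m/s.
Δv = v_esc − v_c = 205.9 m/s.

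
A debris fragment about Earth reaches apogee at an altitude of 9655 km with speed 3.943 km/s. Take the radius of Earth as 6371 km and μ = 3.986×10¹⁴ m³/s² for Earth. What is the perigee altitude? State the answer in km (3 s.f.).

perigee altitude ≈ 915 km

r_a = 6371 + 9655 = 16026 km = 1.603×10⁷ m.
Specific energy ε = v²/2 − μ/r = -1.710×10⁷ J/kg, so a = −μ/(2ε) = 1.166×10⁷ m.
The apsides satisfy r_p + r_a = 2a, so the perigee radius is 2a − r_a = 7.286×10⁶ m = 7286.0 km.
Perigee altitude = 7286.0 − 6371 = 915.04 km.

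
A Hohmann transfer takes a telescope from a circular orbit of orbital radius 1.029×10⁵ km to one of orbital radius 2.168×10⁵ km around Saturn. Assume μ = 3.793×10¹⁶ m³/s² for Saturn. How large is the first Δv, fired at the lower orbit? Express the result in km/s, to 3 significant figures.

r₁ = 1.029×10⁵ km = 1.029×10⁸ m.
r₂ = 2.168×10⁵ km = 2.168×10⁸ m.
Transfer ellipse a_t = (r₁ + r₂)/2 = 1.598×10⁸ m.
At r₁: circular v_c1 = √(μ/r₁) = 19200 m/s; transfer-perikrone v_p = √[μ(2/r₁ − 1/a_t)] = 22360 m/s.
Δv₁ = v_p − v_c1 = 3160 m/s.
= 3.160 km/s.

Δv ≈ 3.16 km/s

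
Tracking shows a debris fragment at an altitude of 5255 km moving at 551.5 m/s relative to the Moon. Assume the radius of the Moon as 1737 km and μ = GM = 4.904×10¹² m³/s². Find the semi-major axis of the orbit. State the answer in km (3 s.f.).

a ≈ 4460 km

r = 1737 + 5255 = 6992.0 km = 6.992×10⁶ m.
Vis-viva rearranged: 1/a = 2/r − v²/μ = 2.860×10⁻⁷ − 6.202×10⁻⁸ = 2.240×10⁻⁷ m⁻¹.
a = 4.464×10⁶ m = 4463.9 km.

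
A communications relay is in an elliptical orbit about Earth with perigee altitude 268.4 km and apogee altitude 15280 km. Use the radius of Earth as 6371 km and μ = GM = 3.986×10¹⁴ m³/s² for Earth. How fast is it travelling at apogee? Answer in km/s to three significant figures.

v ≈ 2.94 km/s

r_p = 6371 + 268.4 = 6639.4 km = 6.6394×10⁶ m.
r_a = 6371 + 15280 = 21651 km = 2.1651×10⁷ m.
Semi-major axis a = (r_p + r_a)/2 = 14145 km = 1.415×10⁷ m.
Vis-viva: v² = μ(2/r − 1/a) = 3.986×10¹⁴ × (9.237×10⁻⁸ − 7.070×10⁻⁸) = 8.641×10⁶ m²/s².
v = 2940 m/s = 2.940 km/s.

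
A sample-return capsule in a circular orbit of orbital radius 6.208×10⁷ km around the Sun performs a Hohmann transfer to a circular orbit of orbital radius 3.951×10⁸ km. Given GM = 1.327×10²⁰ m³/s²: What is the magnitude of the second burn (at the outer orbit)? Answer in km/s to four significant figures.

r₁ = 6.208×10⁷ km = 6.208×10¹⁰ m.
r₂ = 3.951×10⁸ km = 3.951×10¹¹ m.
Transfer ellipse a_t = (r₁ + r₂)/2 = 2.286×10¹¹ m.
At r₁: circular v_c1 = √(μ/r₁) = 46230 m/s; transfer-perihelion v_p = √[μ(2/r₁ − 1/a_t)] = 60780 m/s.
At r₂: circular v_c2 = √(μ/r₂) = 18330 m/s; transfer-aphelion v_a = √[μ(2/r₂ − 1/a_t)] = 9551 m/s.
Δv₂ = v_c2 − v_a = 8776 m/s.
= 8.776 km/s.

Δv ≈ 8.776 km/s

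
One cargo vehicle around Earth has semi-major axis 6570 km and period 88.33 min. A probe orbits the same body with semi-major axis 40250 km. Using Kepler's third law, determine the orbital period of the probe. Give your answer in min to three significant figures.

T₂ ≈ 1340 min

Kepler's third law: T² ∝ a³, so T₂ = T₁ (a₂/a₁)^(3/2).
a₂/a₁ = 6.126, (a₂/a₁)^(3/2) = 15.16.
T₂ = 88.33 × 15.16 = 1339 min.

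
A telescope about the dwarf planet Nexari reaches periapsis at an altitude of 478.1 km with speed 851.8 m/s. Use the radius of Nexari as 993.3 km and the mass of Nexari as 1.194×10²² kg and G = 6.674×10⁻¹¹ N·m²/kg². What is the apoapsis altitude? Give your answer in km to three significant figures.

μ = GM = 6.674×10⁻¹¹ × 1.194×10²² = 7.969×10¹¹ m³/s².
r_p = 993.3 + 478.1 = 1471.4 km = 1.471×10⁶ m.
Specific energy ε = v²/2 − μ/r = -1.788×10⁵ J/kg, so a = −μ/(2ε) = 2.228×10⁶ m.
The apsides satisfy r_p + r_a = 2a, so the apoapsis radius is 2a − r_p = 2.986×10⁶ m = 2985.5 km.
Apoapsis altitude = 2985.5 − 993.3 = 1992.2 km.

apoapsis altitude ≈ 1990 km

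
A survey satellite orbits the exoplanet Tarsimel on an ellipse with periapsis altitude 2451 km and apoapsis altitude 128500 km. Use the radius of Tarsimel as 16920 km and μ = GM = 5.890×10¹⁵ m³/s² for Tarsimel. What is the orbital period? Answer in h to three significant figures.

r_p = 16920 + 2451 = 19371 km = 1.9371×10⁷ m.
r_a = 16920 + 128500 = 145420 km = 1.4542×10⁸ m.
Semi-major axis a = (r_p + r_a)/2 = (19371 + 1.4542×10⁵)/2 = 82396 km = 8.240×10⁷ m.
By Kepler's third law T = 2π√(a³/μ) = 2π × 9.745×10³ = 6.123×10⁴ s.
= 17.01 h.

T ≈ 17.0 h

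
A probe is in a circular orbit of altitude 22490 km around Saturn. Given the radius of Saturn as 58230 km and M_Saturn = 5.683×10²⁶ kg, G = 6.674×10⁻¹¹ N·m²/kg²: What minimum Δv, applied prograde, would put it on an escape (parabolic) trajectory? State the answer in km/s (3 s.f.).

Δv ≈ 8.98 km/s

μ = GM = 6.674×10⁻¹¹ × 5.683×10²⁶ = 3.793×10¹⁶ m³/s².
r = 58230 + 22490 = 80720 km = 8.0720×10⁷ m.
Circular speed v_c = √(μ/r) = 21680 m/s.
Escape speed v_esc = √(2μ/r) = √2 × v_c = 30660 m/s.
Δv = v_esc − v_c = 8979 m/s = 8.979 km/s.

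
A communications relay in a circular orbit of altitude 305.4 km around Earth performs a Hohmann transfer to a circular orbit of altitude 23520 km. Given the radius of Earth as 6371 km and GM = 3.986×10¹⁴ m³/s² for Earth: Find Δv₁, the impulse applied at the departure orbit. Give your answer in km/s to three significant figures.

Δv ≈ 2.15 km/s

r₁ = 6371 + 305.4 = 6676.4 km = 6.6764×10⁶ m.
r₂ = 6371 + 23520 = 29891 km = 2.9891×10⁷ m.
Transfer ellipse a_t = (r₁ + r₂)/2 = 1.828×10⁷ m.
At r₁: circular v_c1 = √(μ/r₁) = 7727 m/s; transfer-perigee v_p = √[μ(2/r₁ − 1/a_t)] = 9880 m/s.
Δv₁ = v_p − v_c1 = 2153 m/s.
= 2.153 km/s.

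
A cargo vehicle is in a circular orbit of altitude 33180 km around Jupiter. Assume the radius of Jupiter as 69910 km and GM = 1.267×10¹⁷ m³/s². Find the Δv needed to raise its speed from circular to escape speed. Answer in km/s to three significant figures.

r = 69910 + 33180 = 103090 km = 1.0309×10⁸ m.
Circular speed v_c = √(μ/r) = 35060 m/s.
Escape speed v_esc = √(2μ/r) = √2 × v_c = 49580 m/s.
Δv = v_esc − v_c = 14520 m/s = 14.52 km/s.

Δv ≈ 14.5 km/s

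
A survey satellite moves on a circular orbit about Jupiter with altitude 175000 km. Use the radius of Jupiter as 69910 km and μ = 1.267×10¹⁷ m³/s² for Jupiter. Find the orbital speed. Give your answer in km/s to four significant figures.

v ≈ 22.74 km/s

r = 69910 + 175000 = 244910 km = 2.4491×10⁸ m.
For a circular orbit v = √(μ/r) = √(1.267×10¹⁷ / 2.449×10⁸) = √(5.173×10⁸) = 22740 m/s.
That is 22.74 km/s.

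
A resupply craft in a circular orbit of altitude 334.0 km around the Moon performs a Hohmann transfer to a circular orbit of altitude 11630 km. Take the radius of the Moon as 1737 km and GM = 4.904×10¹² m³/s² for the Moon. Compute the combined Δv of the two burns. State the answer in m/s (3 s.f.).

r₁ = 1737 + 334.0 = 2071.0 km = 2.0710×10⁶ m.
r₂ = 1737 + 11630 = 13367 km = 1.3367×10⁷ m.
Transfer ellipse a_t = (r₁ + r₂)/2 = 7.719×10⁶ m.
At r₁: circular v_c1 = √(μ/r₁) = 1539 m/s; transfer-perilune v_p = √[μ(2/r₁ − 1/a_t)] = 2025 m/s.
Δv₁ = v_p − v_c1 = 486.2 m/s.
At r₂: circular v_c2 = √(μ/r₂) = 605.7 m/s; transfer-apolune v_a = √[μ(2/r₂ − 1/a_t)] = 313.7 m/s.
Δv₂ = v_c2 − v_a = 292.0 m/s.
Total Δv = Δv₁ + Δv₂ = 778.1 m/s.

Δv_total ≈ 778 m/s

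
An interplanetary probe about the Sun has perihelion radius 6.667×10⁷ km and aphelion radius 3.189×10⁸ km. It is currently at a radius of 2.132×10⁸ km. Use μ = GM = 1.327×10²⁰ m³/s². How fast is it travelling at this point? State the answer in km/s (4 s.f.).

v ≈ 23.59 km/s

Semi-major axis a = (r_p + r_a)/2 = 1.9278×10⁸ km = 1.928×10¹¹ m.
Vis-viva: v² = μ(2/r − 1/a) = 1.327×10²⁰ × (9.381×10⁻¹² − 5.187×10⁻¹²) = 5.565×10⁸ m²/s².
v = 23590 m/s = 23.59 km/s.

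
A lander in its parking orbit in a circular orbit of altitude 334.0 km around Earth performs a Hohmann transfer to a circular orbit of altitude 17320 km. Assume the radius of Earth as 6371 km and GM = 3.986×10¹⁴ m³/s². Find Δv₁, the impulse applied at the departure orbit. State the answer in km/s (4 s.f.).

Δv ≈ 1.916 km/s

r₁ = 6371 + 334.0 = 6705.0 km = 6.7050×10⁶ m.
r₂ = 6371 + 17320 = 23691 km = 2.3691×10⁷ m.
Transfer ellipse a_t = (r₁ + r₂)/2 = 1.520×10⁷ m.
At r₁: circular v_c1 = √(μ/r₁) = 7710 m/s; transfer-perigee v_p = √[μ(2/r₁ − 1/a_t)] = 9626 m/s.
Δv₁ = v_p − v_c1 = 1916 m/s.
= 1.916 km/s.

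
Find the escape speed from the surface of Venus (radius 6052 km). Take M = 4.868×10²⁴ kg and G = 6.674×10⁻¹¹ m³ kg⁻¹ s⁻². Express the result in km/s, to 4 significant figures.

v_esc ≈ 10.36 km/s

μ = GM = 6.674×10⁻¹¹ × 4.868×10²⁴ = 3.249×10¹⁴ m³/s².
r = R = 6.052×10⁶ m.
Escape speed v_esc = √(2μ/r) = √(2 × 3.249×10¹⁴ / 6.052×10⁶) = √(1.074×10⁸) = 10360 m/s.
= 10.36 km/s.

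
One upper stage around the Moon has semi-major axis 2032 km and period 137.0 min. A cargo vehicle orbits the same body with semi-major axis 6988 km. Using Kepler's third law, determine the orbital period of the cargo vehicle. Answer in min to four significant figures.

T₂ ≈ 873.7 min

Kepler's third law: T² ∝ a³, so T₂ = T₁ (a₂/a₁)^(3/2).
a₂/a₁ = 3.439, (a₂/a₁)^(3/2) = 6.377.
T₂ = 137.0 × 6.377 = 873.7 min.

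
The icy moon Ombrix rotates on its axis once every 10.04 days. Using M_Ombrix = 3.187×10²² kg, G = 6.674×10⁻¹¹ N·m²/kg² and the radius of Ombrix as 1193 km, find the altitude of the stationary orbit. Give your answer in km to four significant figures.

h_sync ≈ 33160 km

μ = GM = 6.674×10⁻¹¹ × 3.187×10²² = 2.127×10¹² m³/s².
T = 10.04 days = 8.675×10⁵ s.
A synchronous orbit has period T, so by Kepler's third law a = (μT²/4π²)^(1/3).
μT²/4π² = 2.127×10¹² × (8.675×10⁵)² / 39.48 = 4.054×10²² m³.
a = 3.435×10⁷ m = 34353 km.
Altitude h = a − R = 34353 − 1193 = 33160 km.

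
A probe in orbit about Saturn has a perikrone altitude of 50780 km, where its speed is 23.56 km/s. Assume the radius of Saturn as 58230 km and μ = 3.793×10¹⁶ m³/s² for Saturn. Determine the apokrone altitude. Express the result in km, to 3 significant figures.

r_p = 58230 + 50780 = 1.0901×10⁵ km = 1.090×10⁸ m.
Specific energy ε = v²/2 − μ/r = -7.041×10⁷ J/kg, so a = −μ/(2ε) = 2.693×10⁸ m.
The apsides satisfy r_p + r_a = 2a, so the apokrone radius is 2a − r_p = 4.297×10⁸ m = 4.2967×10⁵ km.
Apokrone altitude = 4.2967×10⁵ − 58230 = 3.7144×10⁵ km.

apokrone altitude ≈ 3.71×10⁵ km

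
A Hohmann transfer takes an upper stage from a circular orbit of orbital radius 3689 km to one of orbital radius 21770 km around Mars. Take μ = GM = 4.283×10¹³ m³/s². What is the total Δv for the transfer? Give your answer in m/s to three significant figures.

r₁ = 3689 km = 3.689×10⁶ m.
r₂ = 21770 km = 2.177×10⁷ m.
Transfer ellipse a_t = (r₁ + r₂)/2 = 1.273×10⁷ m.
At r₁: circular v_c1 = √(μ/r₁) = 3407 m/s; transfer-periapsis v_p = √[μ(2/r₁ − 1/a_t)] = 4456 m/s.
Δv₁ = v_p − v_c1 = 1049 m/s.
At r₂: circular v_c2 = √(μ/r₂) = 1403 m/s; transfer-apoapsis v_a = √[μ(2/r₂ − 1/a_t)] = 755.1 m/s.
Δv₂ = v_c2 − v_a = 647.6 m/s.
Total Δv = Δv₁ + Δv₂ = 1696 m/s.

Δv_total ≈ 1700 m/s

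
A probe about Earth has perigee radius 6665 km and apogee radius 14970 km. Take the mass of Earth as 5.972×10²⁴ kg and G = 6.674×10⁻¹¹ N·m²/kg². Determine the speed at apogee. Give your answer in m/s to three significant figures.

v ≈ 4050 m/s

μ = GM = 6.674×10⁻¹¹ × 5.972×10²⁴ = 3.986×10¹⁴ m³/s².
Semi-major axis a = (r_p + r_a)/2 = 10818 km = 1.082×10⁷ m.
Vis-viva: v² = μ(2/r − 1/a) = 3.986×10¹⁴ × (1.336×10⁻⁷ − 9.244×10⁻⁸) = 1.640×10⁷ m²/s².
v = 4050 m/s.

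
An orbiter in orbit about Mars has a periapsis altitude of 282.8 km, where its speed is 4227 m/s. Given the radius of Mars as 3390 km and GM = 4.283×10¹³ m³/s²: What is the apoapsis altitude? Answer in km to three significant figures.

apoapsis altitude ≈ 8640 km

r_p = 3390 + 282.8 = 3672.8 km = 3.673×10⁶ m.
Specific energy ε = v²/2 − μ/r = -2.728×10⁶ J/kg, so a = −μ/(2ε) = 7.851×10⁶ m.
The apsides satisfy r_p + r_a = 2a, so the apoapsis radius is 2a − r_p = 1.203×10⁷ m = 12029 km.
Apoapsis altitude = 12029 − 3390 = 8639.4 km.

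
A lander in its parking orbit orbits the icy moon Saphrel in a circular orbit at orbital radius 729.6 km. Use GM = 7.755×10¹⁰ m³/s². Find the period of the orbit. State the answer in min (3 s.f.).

T ≈ 234 min

r = 729.6 km = 7.296×10⁵ m.
Kepler's third law: T = 2π√(r³/μ) = 2π√((7.296×10⁵)³ / 7.755×10¹⁰).
r³/μ = 5.008×10⁶ s², so T = 2π × 2.238×10³ = 1.406×10⁴ s.
Converting: 1.406×10⁴ s ÷ 60.00 = 234.3 min.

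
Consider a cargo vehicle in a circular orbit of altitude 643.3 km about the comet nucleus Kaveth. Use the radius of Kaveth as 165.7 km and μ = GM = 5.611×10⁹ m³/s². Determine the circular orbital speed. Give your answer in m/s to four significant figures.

v ≈ 83.28 m/s

r = 165.7 + 643.3 = 809.00 km = 8.0900×10⁵ m.
For a circular orbit v = √(μ/r) = √(5.611×10⁹ / 8.090×10⁵) = √(6.936×10³) = 83.28 m/s.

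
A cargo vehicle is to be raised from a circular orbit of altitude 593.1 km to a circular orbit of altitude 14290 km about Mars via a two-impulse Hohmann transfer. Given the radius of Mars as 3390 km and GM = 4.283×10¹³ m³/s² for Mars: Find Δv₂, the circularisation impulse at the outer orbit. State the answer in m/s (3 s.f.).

Δv ≈ 613 m/s

r₁ = 3390 + 593.1 = 3983.1 km = 3.9831×10⁶ m.
r₂ = 3390 + 14290 = 17680 km = 1.7680×10⁷ m.
Transfer ellipse a_t = (r₁ + r₂)/2 = 1.083×10⁷ m.
At r₁: circular v_c1 = √(μ/r₁) = 3279 m/s; transfer-periapsis v_p = √[μ(2/r₁ − 1/a_t)] = 4189 m/s.
At r₂: circular v_c2 = √(μ/r₂) = 1556 m/s; transfer-apoapsis v_a = √[μ(2/r₂ − 1/a_t)] = 943.8 m/s.
Δv₂ = v_c2 − v_a = 612.6 m/s.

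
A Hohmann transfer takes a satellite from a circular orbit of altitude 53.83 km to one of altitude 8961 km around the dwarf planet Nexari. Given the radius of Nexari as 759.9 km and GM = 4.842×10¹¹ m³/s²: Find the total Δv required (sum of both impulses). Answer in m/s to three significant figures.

r₁ = 759.9 + 53.83 = 813.73 km = 8.1373×10⁵ m.
r₂ = 759.9 + 8961 = 9720.9 km = 9.7209×10⁶ m.
Transfer ellipse a_t = (r₁ + r₂)/2 = 5.267×10⁶ m.
At r₁: circular v_c1 = √(μ/r₁) = 771.4 m/s; transfer-periapsis v_p = √[μ(2/r₁ − 1/a_t)] = 1048 m/s.
Δv₁ = v_p − v_c1 = 276.5 m/s.
At r₂: circular v_c2 = √(μ/r₂) = 223.2 m/s; transfer-apoapsis v_a = √[μ(2/r₂ − 1/a_t)] = 87.72 m/s.
Δv₂ = v_c2 − v_a = 135.5 m/s.
Total Δv = Δv₁ + Δv₂ = 412.0 m/s.

Δv_total ≈ 412 m/s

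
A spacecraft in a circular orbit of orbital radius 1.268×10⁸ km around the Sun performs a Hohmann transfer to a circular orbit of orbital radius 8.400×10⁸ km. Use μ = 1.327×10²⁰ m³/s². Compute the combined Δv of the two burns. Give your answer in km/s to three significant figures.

r₁ = 1.268×10⁸ km = 1.268×10¹¹ m.
r₂ = 8.400×10⁸ km = 8.400×10¹¹ m.
Transfer ellipse a_t = (r₁ + r₂)/2 = 4.834×10¹¹ m.
At r₁: circular v_c1 = √(μ/r₁) = 32350 m/s; transfer-perihelion v_p = √[μ(2/r₁ − 1/a_t)] = 42640 m/s.
Δv₁ = v_p − v_c1 = 10290 m/s.
At r₂: circular v_c2 = √(μ/r₂) = 12570 m/s; transfer-aphelion v_a = √[μ(2/r₂ − 1/a_t)] = 6437 m/s.
Δv₂ = v_c2 − v_a = 6132 m/s.
Total Δv = Δv₁ + Δv₂ = 16430 m/s = 16.43 km/s.

Δv_total ≈ 16.4 km/s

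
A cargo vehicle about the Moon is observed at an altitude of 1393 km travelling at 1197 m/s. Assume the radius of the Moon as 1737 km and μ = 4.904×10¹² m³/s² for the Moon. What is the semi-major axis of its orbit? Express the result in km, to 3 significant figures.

r = 1737 + 1393 = 3130.0 km = 3.130×10⁶ m.
Vis-viva rearranged: 1/a = 2/r − v²/μ = 6.390×10⁻⁷ − 2.922×10⁻⁷ = 3.468×10⁻⁷ m⁻¹.
a = 2.883×10⁶ m = 2883.5 km.

a ≈ 2880 km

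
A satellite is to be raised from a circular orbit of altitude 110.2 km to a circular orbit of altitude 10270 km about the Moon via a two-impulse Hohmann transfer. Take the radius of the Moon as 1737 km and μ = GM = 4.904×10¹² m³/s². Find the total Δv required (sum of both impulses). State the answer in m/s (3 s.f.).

r₁ = 1737 + 110.2 = 1847.2 km = 1.8472×10⁶ m.
r₂ = 1737 + 10270 = 12007 km = 1.2007×10⁷ m.
Transfer ellipse a_t = (r₁ + r₂)/2 = 6.927×10⁶ m.
At r₁: circular v_c1 = √(μ/r₁) = 1629 m/s; transfer-perilune v_p = √[μ(2/r₁ − 1/a_t)] = 2145 m/s.
Δv₁ = v_p − v_c1 = 515.8 m/s.
At r₂: circular v_c2 = √(μ/r₂) = 639.1 m/s; transfer-apolune v_a = √[μ(2/r₂ − 1/a_t)] = 330.0 m/s.
Δv₂ = v_c2 − v_a = 309.1 m/s.
Total Δv = Δv₁ + Δv₂ = 824.9 m/s.

Δv_total ≈ 825 m/s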